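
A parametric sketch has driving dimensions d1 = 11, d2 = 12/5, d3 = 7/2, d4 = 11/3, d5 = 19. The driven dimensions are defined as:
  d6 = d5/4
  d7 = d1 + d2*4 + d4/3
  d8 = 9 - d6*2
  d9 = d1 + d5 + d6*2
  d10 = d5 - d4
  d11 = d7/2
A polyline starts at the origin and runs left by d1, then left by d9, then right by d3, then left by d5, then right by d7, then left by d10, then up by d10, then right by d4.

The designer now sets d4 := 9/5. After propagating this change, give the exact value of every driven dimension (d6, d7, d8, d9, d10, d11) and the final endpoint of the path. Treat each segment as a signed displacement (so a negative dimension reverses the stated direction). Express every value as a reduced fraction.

d6 = 19/4
d7 = 106/5
d8 = -1/2
d9 = 79/2
d10 = 86/5
d11 = 53/5
endpoint = (-301/5, 86/5)

Apply edit: d4 := 9/5
  d6 = d5/4 = 19/4
  d7 = d1 + d2*4 + d4/3 = 106/5
  d8 = 9 - d6*2 = -1/2
  d9 = d1 + d5 + d6*2 = 79/2
  d10 = d5 - d4 = 86/5
  d11 = d7/2 = 53/5
Walk from origin (0, 0):
  seg 1: left by d1 = 11 → (-11, 0)
  seg 2: left by d9 = 79/2 → (-101/2, 0)
  seg 3: right by d3 = 7/2 → (-47, 0)
  seg 4: left by d5 = 19 → (-66, 0)
  seg 5: right by d7 = 106/5 → (-224/5, 0)
  seg 6: left by d10 = 86/5 → (-62, 0)
  seg 7: up by d10 = 86/5 → (-62, 86/5)
  seg 8: right by d4 = 9/5 → (-301/5, 86/5)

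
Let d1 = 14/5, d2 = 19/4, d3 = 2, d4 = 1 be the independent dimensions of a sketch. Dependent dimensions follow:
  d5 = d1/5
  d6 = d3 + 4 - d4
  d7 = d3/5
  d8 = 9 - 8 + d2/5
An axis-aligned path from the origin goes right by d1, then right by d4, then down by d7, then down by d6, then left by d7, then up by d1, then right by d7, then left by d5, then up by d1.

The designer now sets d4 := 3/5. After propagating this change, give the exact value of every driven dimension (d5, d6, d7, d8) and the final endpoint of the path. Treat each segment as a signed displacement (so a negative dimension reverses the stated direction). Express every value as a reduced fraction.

d5 = 14/25
d6 = 27/5
d7 = 2/5
d8 = 39/20
endpoint = (71/25, -1/5)

Apply edit: d4 := 3/5
  d5 = d1/5 = 14/25
  d6 = d3 + 4 - d4 = 27/5
  d7 = d3/5 = 2/5
  d8 = 9 - 8 + d2/5 = 39/20
Walk from origin (0, 0):
  seg 1: right by d1 = 14/5 → (14/5, 0)
  seg 2: right by d4 = 3/5 → (17/5, 0)
  seg 3: down by d7 = 2/5 → (17/5, -2/5)
  seg 4: down by d6 = 27/5 → (17/5, -29/5)
  seg 5: left by d7 = 2/5 → (3, -29/5)
  seg 6: up by d1 = 14/5 → (3, -3)
  seg 7: right by d7 = 2/5 → (17/5, -3)
  seg 8: left by d5 = 14/25 → (71/25, -3)
  seg 9: up by d1 = 14/5 → (71/25, -1/5)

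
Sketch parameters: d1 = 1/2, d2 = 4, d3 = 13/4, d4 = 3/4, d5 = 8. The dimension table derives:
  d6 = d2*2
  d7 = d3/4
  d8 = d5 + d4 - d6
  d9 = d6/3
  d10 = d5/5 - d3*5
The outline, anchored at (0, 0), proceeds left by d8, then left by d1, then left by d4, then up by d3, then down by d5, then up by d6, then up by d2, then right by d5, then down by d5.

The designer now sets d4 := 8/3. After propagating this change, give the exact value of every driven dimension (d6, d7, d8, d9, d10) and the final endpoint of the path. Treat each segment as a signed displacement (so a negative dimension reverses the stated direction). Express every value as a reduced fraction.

d6 = 8
d7 = 13/16
d8 = 8/3
d9 = 8/3
d10 = -293/20
endpoint = (13/6, -3/4)

Apply edit: d4 := 8/3
  d6 = d2*2 = 8
  d7 = d3/4 = 13/16
  d8 = d5 + d4 - d6 = 8/3
  d9 = d6/3 = 8/3
  d10 = d5/5 - d3*5 = -293/20
Walk from origin (0, 0):
  seg 1: left by d8 = 8/3 → (-8/3, 0)
  seg 2: left by d1 = 1/2 → (-19/6, 0)
  seg 3: left by d4 = 8/3 → (-35/6, 0)
  seg 4: up by d3 = 13/4 → (-35/6, 13/4)
  seg 5: down by d5 = 8 → (-35/6, -19/4)
  seg 6: up by d6 = 8 → (-35/6, 13/4)
  seg 7: up by d2 = 4 → (-35/6, 29/4)
  seg 8: right by d5 = 8 → (13/6, 29/4)
  seg 9: down by d5 = 8 → (13/6, -3/4)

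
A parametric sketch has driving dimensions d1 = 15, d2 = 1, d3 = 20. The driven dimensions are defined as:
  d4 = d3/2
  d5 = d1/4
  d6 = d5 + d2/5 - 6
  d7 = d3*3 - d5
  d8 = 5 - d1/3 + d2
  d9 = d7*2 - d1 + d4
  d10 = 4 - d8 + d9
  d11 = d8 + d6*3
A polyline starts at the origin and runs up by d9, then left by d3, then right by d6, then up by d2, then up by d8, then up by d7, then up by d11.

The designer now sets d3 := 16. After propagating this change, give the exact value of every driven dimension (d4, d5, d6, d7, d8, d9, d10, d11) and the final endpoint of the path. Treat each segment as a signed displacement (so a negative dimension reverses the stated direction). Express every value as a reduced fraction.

Apply edit: d3 := 16
  d4 = d3/2 = 8
  d5 = d1/4 = 15/4
  d6 = d5 + d2/5 - 6 = -41/20
  d7 = d3*3 - d5 = 177/4
  d8 = 5 - d1/3 + d2 = 1
  d9 = d7*2 - d1 + d4 = 163/2
  d10 = 4 - d8 + d9 = 169/2
  d11 = d8 + d6*3 = -103/20
Walk from origin (0, 0):
  seg 1: up by d9 = 163/2 → (0, 163/2)
  seg 2: left by d3 = 16 → (-16, 163/2)
  seg 3: right by d6 = -41/20 → (-361/20, 163/2)
  seg 4: up by d2 = 1 → (-361/20, 165/2)
  seg 5: up by d8 = 1 → (-361/20, 167/2)
  seg 6: up by d7 = 177/4 → (-361/20, 511/4)
  seg 7: up by d11 = -103/20 → (-361/20, 613/5)

d4 = 8
d5 = 15/4
d6 = -41/20
d7 = 177/4
d8 = 1
d9 = 163/2
d10 = 169/2
d11 = -103/20
endpoint = (-361/20, 613/5)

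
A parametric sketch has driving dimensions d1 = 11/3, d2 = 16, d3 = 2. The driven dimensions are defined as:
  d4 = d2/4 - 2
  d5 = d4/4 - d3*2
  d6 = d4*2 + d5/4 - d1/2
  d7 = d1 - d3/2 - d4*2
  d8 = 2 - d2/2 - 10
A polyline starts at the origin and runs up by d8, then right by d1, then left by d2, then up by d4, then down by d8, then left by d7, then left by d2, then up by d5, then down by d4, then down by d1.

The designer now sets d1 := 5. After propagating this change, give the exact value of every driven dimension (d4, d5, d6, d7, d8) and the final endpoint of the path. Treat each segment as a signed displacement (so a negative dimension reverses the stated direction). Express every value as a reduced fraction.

d4 = 2
d5 = -7/2
d6 = 5/8
d7 = 0
d8 = -16
endpoint = (-27, -17/2)

Apply edit: d1 := 5
  d4 = d2/4 - 2 = 2
  d5 = d4/4 - d3*2 = -7/2
  d6 = d4*2 + d5/4 - d1/2 = 5/8
  d7 = d1 - d3/2 - d4*2 = 0
  d8 = 2 - d2/2 - 10 = -16
Walk from origin (0, 0):
  seg 1: up by d8 = -16 → (0, -16)
  seg 2: right by d1 = 5 → (5, -16)
  seg 3: left by d2 = 16 → (-11, -16)
  seg 4: up by d4 = 2 → (-11, -14)
  seg 5: down by d8 = -16 → (-11, 2)
  seg 6: left by d7 = 0 → (-11, 2)
  seg 7: left by d2 = 16 → (-27, 2)
  seg 8: up by d5 = -7/2 → (-27, -3/2)
  seg 9: down by d4 = 2 → (-27, -7/2)
  seg 10: down by d1 = 5 → (-27, -17/2)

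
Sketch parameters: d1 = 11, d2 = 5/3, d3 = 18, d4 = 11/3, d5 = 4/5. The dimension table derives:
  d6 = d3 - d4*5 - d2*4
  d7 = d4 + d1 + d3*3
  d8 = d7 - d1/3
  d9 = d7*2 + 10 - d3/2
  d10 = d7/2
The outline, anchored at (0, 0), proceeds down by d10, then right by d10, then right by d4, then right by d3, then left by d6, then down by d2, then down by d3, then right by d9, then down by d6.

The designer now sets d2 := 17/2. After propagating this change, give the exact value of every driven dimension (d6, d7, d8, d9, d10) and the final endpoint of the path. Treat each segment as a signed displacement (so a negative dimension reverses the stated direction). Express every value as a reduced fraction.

d6 = -103/3
d7 = 206/3
d8 = 65
d9 = 415/3
d10 = 103/3
endpoint = (686/3, -53/2)

Apply edit: d2 := 17/2
  d6 = d3 - d4*5 - d2*4 = -103/3
  d7 = d4 + d1 + d3*3 = 206/3
  d8 = d7 - d1/3 = 65
  d9 = d7*2 + 10 - d3/2 = 415/3
  d10 = d7/2 = 103/3
Walk from origin (0, 0):
  seg 1: down by d10 = 103/3 → (0, -103/3)
  seg 2: right by d10 = 103/3 → (103/3, -103/3)
  seg 3: right by d4 = 11/3 → (38, -103/3)
  seg 4: right by d3 = 18 → (56, -103/3)
  seg 5: left by d6 = -103/3 → (271/3, -103/3)
  seg 6: down by d2 = 17/2 → (271/3, -257/6)
  seg 7: down by d3 = 18 → (271/3, -365/6)
  seg 8: right by d9 = 415/3 → (686/3, -365/6)
  seg 9: down by d6 = -103/3 → (686/3, -53/2)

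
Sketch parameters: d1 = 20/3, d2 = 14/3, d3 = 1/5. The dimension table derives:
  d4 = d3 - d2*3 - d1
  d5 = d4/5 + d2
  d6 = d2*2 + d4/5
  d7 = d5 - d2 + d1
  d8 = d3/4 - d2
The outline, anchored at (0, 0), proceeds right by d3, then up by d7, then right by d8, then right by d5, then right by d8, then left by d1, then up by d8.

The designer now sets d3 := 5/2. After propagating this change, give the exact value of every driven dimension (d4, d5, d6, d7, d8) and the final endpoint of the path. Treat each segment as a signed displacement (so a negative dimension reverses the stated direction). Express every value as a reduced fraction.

d4 = -109/6
d5 = 31/30
d6 = 57/10
d7 = 91/30
d8 = -97/24
endpoint = (-673/60, -121/120)

Apply edit: d3 := 5/2
  d4 = d3 - d2*3 - d1 = -109/6
  d5 = d4/5 + d2 = 31/30
  d6 = d2*2 + d4/5 = 57/10
  d7 = d5 - d2 + d1 = 91/30
  d8 = d3/4 - d2 = -97/24
Walk from origin (0, 0):
  seg 1: right by d3 = 5/2 → (5/2, 0)
  seg 2: up by d7 = 91/30 → (5/2, 91/30)
  seg 3: right by d8 = -97/24 → (-37/24, 91/30)
  seg 4: right by d5 = 31/30 → (-61/120, 91/30)
  seg 5: right by d8 = -97/24 → (-91/20, 91/30)
  seg 6: left by d1 = 20/3 → (-673/60, 91/30)
  seg 7: up by d8 = -97/24 → (-673/60, -121/120)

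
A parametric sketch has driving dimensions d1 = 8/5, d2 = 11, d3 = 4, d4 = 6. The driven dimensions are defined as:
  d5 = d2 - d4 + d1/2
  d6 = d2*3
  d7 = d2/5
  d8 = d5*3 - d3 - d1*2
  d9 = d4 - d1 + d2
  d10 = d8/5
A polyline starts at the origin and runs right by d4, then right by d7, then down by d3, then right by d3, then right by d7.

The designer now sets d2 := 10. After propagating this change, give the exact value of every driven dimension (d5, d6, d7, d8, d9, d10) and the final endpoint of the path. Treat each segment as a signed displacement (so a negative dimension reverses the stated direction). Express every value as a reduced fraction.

Apply edit: d2 := 10
  d5 = d2 - d4 + d1/2 = 24/5
  d6 = d2*3 = 30
  d7 = d2/5 = 2
  d8 = d5*3 - d3 - d1*2 = 36/5
  d9 = d4 - d1 + d2 = 72/5
  d10 = d8/5 = 36/25
Walk from origin (0, 0):
  seg 1: right by d4 = 6 → (6, 0)
  seg 2: right by d7 = 2 → (8, 0)
  seg 3: down by d3 = 4 → (8, -4)
  seg 4: right by d3 = 4 → (12, -4)
  seg 5: right by d7 = 2 → (14, -4)

d5 = 24/5
d6 = 30
d7 = 2
d8 = 36/5
d9 = 72/5
d10 = 36/25
endpoint = (14, -4)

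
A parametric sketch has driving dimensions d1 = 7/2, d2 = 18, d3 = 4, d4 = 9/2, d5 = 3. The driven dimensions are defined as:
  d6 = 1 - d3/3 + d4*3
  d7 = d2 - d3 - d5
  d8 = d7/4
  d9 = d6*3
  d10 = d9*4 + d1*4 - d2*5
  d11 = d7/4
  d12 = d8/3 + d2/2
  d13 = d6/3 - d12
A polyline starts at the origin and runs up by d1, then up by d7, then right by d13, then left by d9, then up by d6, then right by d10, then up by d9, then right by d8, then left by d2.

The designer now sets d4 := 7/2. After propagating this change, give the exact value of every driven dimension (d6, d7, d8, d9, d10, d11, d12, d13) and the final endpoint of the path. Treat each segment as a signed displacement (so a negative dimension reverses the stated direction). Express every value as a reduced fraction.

Apply edit: d4 := 7/2
  d6 = 1 - d3/3 + d4*3 = 61/6
  d7 = d2 - d3 - d5 = 11
  d8 = d7/4 = 11/4
  d9 = d6*3 = 61/2
  d10 = d9*4 + d1*4 - d2*5 = 46
  d11 = d7/4 = 11/4
  d12 = d8/3 + d2/2 = 119/12
  d13 = d6/3 - d12 = -235/36
Walk from origin (0, 0):
  seg 1: up by d1 = 7/2 → (0, 7/2)
  seg 2: up by d7 = 11 → (0, 29/2)
  seg 3: right by d13 = -235/36 → (-235/36, 29/2)
  seg 4: left by d9 = 61/2 → (-1333/36, 29/2)
  seg 5: up by d6 = 61/6 → (-1333/36, 74/3)
  seg 6: right by d10 = 46 → (323/36, 74/3)
  seg 7: up by d9 = 61/2 → (323/36, 331/6)
  seg 8: right by d8 = 11/4 → (211/18, 331/6)
  seg 9: left by d2 = 18 → (-113/18, 331/6)

d6 = 61/6
d7 = 11
d8 = 11/4
d9 = 61/2
d10 = 46
d11 = 11/4
d12 = 119/12
d13 = -235/36
endpoint = (-113/18, 331/6)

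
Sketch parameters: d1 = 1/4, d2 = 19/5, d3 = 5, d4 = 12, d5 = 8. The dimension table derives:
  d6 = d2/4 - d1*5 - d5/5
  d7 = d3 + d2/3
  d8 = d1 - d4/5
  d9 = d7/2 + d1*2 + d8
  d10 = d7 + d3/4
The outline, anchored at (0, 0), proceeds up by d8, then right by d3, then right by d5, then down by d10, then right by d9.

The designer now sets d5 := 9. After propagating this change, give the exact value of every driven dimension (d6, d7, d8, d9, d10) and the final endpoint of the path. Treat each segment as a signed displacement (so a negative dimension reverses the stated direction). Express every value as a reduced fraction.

d6 = -21/10
d7 = 94/15
d8 = -43/20
d9 = 89/60
d10 = 451/60
endpoint = (929/60, -29/3)

Apply edit: d5 := 9
  d6 = d2/4 - d1*5 - d5/5 = -21/10
  d7 = d3 + d2/3 = 94/15
  d8 = d1 - d4/5 = -43/20
  d9 = d7/2 + d1*2 + d8 = 89/60
  d10 = d7 + d3/4 = 451/60
Walk from origin (0, 0):
  seg 1: up by d8 = -43/20 → (0, -43/20)
  seg 2: right by d3 = 5 → (5, -43/20)
  seg 3: right by d5 = 9 → (14, -43/20)
  seg 4: down by d10 = 451/60 → (14, -29/3)
  seg 5: right by d9 = 89/60 → (929/60, -29/3)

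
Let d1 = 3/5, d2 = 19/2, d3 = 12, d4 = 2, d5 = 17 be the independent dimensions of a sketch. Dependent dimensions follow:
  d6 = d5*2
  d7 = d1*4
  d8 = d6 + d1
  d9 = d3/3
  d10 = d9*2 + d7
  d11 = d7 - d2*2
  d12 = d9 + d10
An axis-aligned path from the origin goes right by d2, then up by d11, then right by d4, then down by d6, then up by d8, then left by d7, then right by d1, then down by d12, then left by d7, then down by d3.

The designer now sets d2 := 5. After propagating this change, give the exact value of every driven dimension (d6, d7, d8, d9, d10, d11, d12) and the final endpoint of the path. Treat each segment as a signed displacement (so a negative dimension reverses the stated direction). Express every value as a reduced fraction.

Apply edit: d2 := 5
  d6 = d5*2 = 34
  d7 = d1*4 = 12/5
  d8 = d6 + d1 = 173/5
  d9 = d3/3 = 4
  d10 = d9*2 + d7 = 52/5
  d11 = d7 - d2*2 = -38/5
  d12 = d9 + d10 = 72/5
Walk from origin (0, 0):
  seg 1: right by d2 = 5 → (5, 0)
  seg 2: up by d11 = -38/5 → (5, -38/5)
  seg 3: right by d4 = 2 → (7, -38/5)
  seg 4: down by d6 = 34 → (7, -208/5)
  seg 5: up by d8 = 173/5 → (7, -7)
  seg 6: left by d7 = 12/5 → (23/5, -7)
  seg 7: right by d1 = 3/5 → (26/5, -7)
  seg 8: down by d12 = 72/5 → (26/5, -107/5)
  seg 9: left by d7 = 12/5 → (14/5, -107/5)
  seg 10: down by d3 = 12 → (14/5, -167/5)

d6 = 34
d7 = 12/5
d8 = 173/5
d9 = 4
d10 = 52/5
d11 = -38/5
d12 = 72/5
endpoint = (14/5, -167/5)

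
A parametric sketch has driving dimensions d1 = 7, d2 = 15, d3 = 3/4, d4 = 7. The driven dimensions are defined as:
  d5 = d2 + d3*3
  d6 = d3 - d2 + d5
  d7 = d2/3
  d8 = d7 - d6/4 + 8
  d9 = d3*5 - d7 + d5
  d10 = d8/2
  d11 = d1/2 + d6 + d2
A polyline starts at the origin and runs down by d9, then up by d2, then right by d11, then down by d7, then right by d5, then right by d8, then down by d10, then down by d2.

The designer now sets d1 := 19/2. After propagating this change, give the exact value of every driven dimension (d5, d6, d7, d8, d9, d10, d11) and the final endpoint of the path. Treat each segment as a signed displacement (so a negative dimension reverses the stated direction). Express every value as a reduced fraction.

Apply edit: d1 := 19/2
  d5 = d2 + d3*3 = 69/4
  d6 = d3 - d2 + d5 = 3
  d7 = d2/3 = 5
  d8 = d7 - d6/4 + 8 = 49/4
  d9 = d3*5 - d7 + d5 = 16
  d10 = d8/2 = 49/8
  d11 = d1/2 + d6 + d2 = 91/4
Walk from origin (0, 0):
  seg 1: down by d9 = 16 → (0, -16)
  seg 2: up by d2 = 15 → (0, -1)
  seg 3: right by d11 = 91/4 → (91/4, -1)
  seg 4: down by d7 = 5 → (91/4, -6)
  seg 5: right by d5 = 69/4 → (40, -6)
  seg 6: right by d8 = 49/4 → (209/4, -6)
  seg 7: down by d10 = 49/8 → (209/4, -97/8)
  seg 8: down by d2 = 15 → (209/4, -217/8)

d5 = 69/4
d6 = 3
d7 = 5
d8 = 49/4
d9 = 16
d10 = 49/8
d11 = 91/4
endpoint = (209/4, -217/8)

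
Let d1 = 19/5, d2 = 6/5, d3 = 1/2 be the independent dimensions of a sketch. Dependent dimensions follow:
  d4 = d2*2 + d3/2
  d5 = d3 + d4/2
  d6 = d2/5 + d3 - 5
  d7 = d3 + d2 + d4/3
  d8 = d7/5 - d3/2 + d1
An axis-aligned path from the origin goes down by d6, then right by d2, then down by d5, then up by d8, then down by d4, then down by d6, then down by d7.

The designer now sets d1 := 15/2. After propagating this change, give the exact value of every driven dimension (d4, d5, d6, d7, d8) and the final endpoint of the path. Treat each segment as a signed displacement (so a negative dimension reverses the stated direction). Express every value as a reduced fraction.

d4 = 53/20
d5 = 73/40
d6 = -213/50
d7 = 31/12
d8 = 233/30
endpoint = (6/5, 5537/600)

Apply edit: d1 := 15/2
  d4 = d2*2 + d3/2 = 53/20
  d5 = d3 + d4/2 = 73/40
  d6 = d2/5 + d3 - 5 = -213/50
  d7 = d3 + d2 + d4/3 = 31/12
  d8 = d7/5 - d3/2 + d1 = 233/30
Walk from origin (0, 0):
  seg 1: down by d6 = -213/50 → (0, 213/50)
  seg 2: right by d2 = 6/5 → (6/5, 213/50)
  seg 3: down by d5 = 73/40 → (6/5, 487/200)
  seg 4: up by d8 = 233/30 → (6/5, 6121/600)
  seg 5: down by d4 = 53/20 → (6/5, 4531/600)
  seg 6: down by d6 = -213/50 → (6/5, 7087/600)
  seg 7: down by d7 = 31/12 → (6/5, 5537/600)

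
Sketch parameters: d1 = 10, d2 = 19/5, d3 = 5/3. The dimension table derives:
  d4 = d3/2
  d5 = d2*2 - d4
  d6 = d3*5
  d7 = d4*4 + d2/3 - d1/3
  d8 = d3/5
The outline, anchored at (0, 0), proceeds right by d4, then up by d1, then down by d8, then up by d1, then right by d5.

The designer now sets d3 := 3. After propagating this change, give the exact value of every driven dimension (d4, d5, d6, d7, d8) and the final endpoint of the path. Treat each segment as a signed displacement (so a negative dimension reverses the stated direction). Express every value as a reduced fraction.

Apply edit: d3 := 3
  d4 = d3/2 = 3/2
  d5 = d2*2 - d4 = 61/10
  d6 = d3*5 = 15
  d7 = d4*4 + d2/3 - d1/3 = 59/15
  d8 = d3/5 = 3/5
Walk from origin (0, 0):
  seg 1: right by d4 = 3/2 → (3/2, 0)
  seg 2: up by d1 = 10 → (3/2, 10)
  seg 3: down by d8 = 3/5 → (3/2, 47/5)
  seg 4: up by d1 = 10 → (3/2, 97/5)
  seg 5: right by d5 = 61/10 → (38/5, 97/5)

d4 = 3/2
d5 = 61/10
d6 = 15
d7 = 59/15
d8 = 3/5
endpoint = (38/5, 97/5)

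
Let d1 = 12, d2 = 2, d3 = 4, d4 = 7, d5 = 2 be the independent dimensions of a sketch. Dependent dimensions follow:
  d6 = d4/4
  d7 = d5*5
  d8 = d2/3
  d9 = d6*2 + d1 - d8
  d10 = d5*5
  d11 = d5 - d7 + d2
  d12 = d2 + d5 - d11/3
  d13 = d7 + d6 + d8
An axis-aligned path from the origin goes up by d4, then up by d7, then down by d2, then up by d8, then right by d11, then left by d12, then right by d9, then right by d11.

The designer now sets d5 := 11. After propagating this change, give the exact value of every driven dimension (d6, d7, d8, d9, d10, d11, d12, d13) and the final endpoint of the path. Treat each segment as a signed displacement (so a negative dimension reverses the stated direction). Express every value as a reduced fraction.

d6 = 7/4
d7 = 55
d8 = 2/3
d9 = 89/6
d10 = 55
d11 = -42
d12 = 27
d13 = 689/12
endpoint = (-577/6, 182/3)

Apply edit: d5 := 11
  d6 = d4/4 = 7/4
  d7 = d5*5 = 55
  d8 = d2/3 = 2/3
  d9 = d6*2 + d1 - d8 = 89/6
  d10 = d5*5 = 55
  d11 = d5 - d7 + d2 = -42
  d12 = d2 + d5 - d11/3 = 27
  d13 = d7 + d6 + d8 = 689/12
Walk from origin (0, 0):
  seg 1: up by d4 = 7 → (0, 7)
  seg 2: up by d7 = 55 → (0, 62)
  seg 3: down by d2 = 2 → (0, 60)
  seg 4: up by d8 = 2/3 → (0, 182/3)
  seg 5: right by d11 = -42 → (-42, 182/3)
  seg 6: left by d12 = 27 → (-69, 182/3)
  seg 7: right by d9 = 89/6 → (-325/6, 182/3)
  seg 8: right by d11 = -42 → (-577/6, 182/3)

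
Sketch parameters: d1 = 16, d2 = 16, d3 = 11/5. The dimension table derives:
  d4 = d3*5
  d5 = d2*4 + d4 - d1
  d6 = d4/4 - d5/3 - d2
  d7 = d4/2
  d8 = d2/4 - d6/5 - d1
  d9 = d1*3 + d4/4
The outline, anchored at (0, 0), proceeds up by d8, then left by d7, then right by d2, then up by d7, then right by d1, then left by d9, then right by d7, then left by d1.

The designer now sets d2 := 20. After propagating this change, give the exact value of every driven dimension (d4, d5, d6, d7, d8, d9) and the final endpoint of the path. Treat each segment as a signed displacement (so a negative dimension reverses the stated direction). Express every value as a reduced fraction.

d4 = 11
d5 = 75
d6 = -169/4
d7 = 11/2
d8 = -51/20
d9 = 203/4
endpoint = (-123/4, 59/20)

Apply edit: d2 := 20
  d4 = d3*5 = 11
  d5 = d2*4 + d4 - d1 = 75
  d6 = d4/4 - d5/3 - d2 = -169/4
  d7 = d4/2 = 11/2
  d8 = d2/4 - d6/5 - d1 = -51/20
  d9 = d1*3 + d4/4 = 203/4
Walk from origin (0, 0):
  seg 1: up by d8 = -51/20 → (0, -51/20)
  seg 2: left by d7 = 11/2 → (-11/2, -51/20)
  seg 3: right by d2 = 20 → (29/2, -51/20)
  seg 4: up by d7 = 11/2 → (29/2, 59/20)
  seg 5: right by d1 = 16 → (61/2, 59/20)
  seg 6: left by d9 = 203/4 → (-81/4, 59/20)
  seg 7: right by d7 = 11/2 → (-59/4, 59/20)
  seg 8: left by d1 = 16 → (-123/4, 59/20)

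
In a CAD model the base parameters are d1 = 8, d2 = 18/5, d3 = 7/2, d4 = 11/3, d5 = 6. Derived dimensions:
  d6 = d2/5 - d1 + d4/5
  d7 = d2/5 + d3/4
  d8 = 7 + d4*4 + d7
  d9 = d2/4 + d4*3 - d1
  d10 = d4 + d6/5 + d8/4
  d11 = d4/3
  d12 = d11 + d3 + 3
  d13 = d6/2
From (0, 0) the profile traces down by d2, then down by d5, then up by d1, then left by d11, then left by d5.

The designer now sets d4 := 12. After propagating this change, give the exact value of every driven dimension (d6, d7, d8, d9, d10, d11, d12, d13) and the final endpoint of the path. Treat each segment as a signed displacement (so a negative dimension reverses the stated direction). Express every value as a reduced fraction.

Apply edit: d4 := 12
  d6 = d2/5 - d1 + d4/5 = -122/25
  d7 = d2/5 + d3/4 = 319/200
  d8 = 7 + d4*4 + d7 = 11319/200
  d9 = d2/4 + d4*3 - d1 = 289/10
  d10 = d4 + d6/5 + d8/4 = 100691/4000
  d11 = d4/3 = 4
  d12 = d11 + d3 + 3 = 21/2
  d13 = d6/2 = -61/25
Walk from origin (0, 0):
  seg 1: down by d2 = 18/5 → (0, -18/5)
  seg 2: down by d5 = 6 → (0, -48/5)
  seg 3: up by d1 = 8 → (0, -8/5)
  seg 4: left by d11 = 4 → (-4, -8/5)
  seg 5: left by d5 = 6 → (-10, -8/5)

d6 = -122/25
d7 = 319/200
d8 = 11319/200
d9 = 289/10
d10 = 100691/4000
d11 = 4
d12 = 21/2
d13 = -61/25
endpoint = (-10, -8/5)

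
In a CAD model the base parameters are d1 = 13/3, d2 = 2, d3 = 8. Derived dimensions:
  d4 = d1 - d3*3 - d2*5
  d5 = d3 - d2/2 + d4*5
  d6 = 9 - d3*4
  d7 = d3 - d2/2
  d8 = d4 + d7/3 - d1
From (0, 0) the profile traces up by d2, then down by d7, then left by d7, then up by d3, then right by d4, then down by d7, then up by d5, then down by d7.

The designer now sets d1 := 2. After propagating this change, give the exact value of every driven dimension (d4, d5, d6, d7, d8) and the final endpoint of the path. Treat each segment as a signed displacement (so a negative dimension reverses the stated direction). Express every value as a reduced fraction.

d4 = -32
d5 = -153
d6 = -23
d7 = 7
d8 = -95/3
endpoint = (-39, -164)

Apply edit: d1 := 2
  d4 = d1 - d3*3 - d2*5 = -32
  d5 = d3 - d2/2 + d4*5 = -153
  d6 = 9 - d3*4 = -23
  d7 = d3 - d2/2 = 7
  d8 = d4 + d7/3 - d1 = -95/3
Walk from origin (0, 0):
  seg 1: up by d2 = 2 → (0, 2)
  seg 2: down by d7 = 7 → (0, -5)
  seg 3: left by d7 = 7 → (-7, -5)
  seg 4: up by d3 = 8 → (-7, 3)
  seg 5: right by d4 = -32 → (-39, 3)
  seg 6: down by d7 = 7 → (-39, -4)
  seg 7: up by d5 = -153 → (-39, -157)
  seg 8: down by d7 = 7 → (-39, -164)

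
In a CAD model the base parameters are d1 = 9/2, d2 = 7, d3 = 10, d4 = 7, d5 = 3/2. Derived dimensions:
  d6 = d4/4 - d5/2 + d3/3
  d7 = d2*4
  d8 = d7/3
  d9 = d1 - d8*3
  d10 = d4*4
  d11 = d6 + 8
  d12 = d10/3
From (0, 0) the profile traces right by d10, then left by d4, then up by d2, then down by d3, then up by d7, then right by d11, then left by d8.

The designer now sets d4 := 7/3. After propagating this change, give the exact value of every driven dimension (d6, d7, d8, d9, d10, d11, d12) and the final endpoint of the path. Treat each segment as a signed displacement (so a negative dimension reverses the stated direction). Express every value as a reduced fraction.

Apply edit: d4 := 7/3
  d6 = d4/4 - d5/2 + d3/3 = 19/6
  d7 = d2*4 = 28
  d8 = d7/3 = 28/3
  d9 = d1 - d8*3 = -47/2
  d10 = d4*4 = 28/3
  d11 = d6 + 8 = 67/6
  d12 = d10/3 = 28/9
Walk from origin (0, 0):
  seg 1: right by d10 = 28/3 → (28/3, 0)
  seg 2: left by d4 = 7/3 → (7, 0)
  seg 3: up by d2 = 7 → (7, 7)
  seg 4: down by d3 = 10 → (7, -3)
  seg 5: up by d7 = 28 → (7, 25)
  seg 6: right by d11 = 67/6 → (109/6, 25)
  seg 7: left by d8 = 28/3 → (53/6, 25)

d6 = 19/6
d7 = 28
d8 = 28/3
d9 = -47/2
d10 = 28/3
d11 = 67/6
d12 = 28/9
endpoint = (53/6, 25)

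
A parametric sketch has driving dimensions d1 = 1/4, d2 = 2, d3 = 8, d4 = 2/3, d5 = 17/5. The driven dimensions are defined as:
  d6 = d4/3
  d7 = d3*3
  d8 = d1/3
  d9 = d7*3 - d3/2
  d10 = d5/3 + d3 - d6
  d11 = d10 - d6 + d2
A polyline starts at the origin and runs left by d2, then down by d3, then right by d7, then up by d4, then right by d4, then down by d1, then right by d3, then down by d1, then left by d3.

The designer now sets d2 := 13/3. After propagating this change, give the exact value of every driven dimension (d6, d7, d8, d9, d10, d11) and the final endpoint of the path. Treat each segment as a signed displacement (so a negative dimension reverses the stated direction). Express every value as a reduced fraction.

d6 = 2/9
d7 = 24
d8 = 1/12
d9 = 68
d10 = 401/45
d11 = 586/45
endpoint = (61/3, -47/6)

Apply edit: d2 := 13/3
  d6 = d4/3 = 2/9
  d7 = d3*3 = 24
  d8 = d1/3 = 1/12
  d9 = d7*3 - d3/2 = 68
  d10 = d5/3 + d3 - d6 = 401/45
  d11 = d10 - d6 + d2 = 586/45
Walk from origin (0, 0):
  seg 1: left by d2 = 13/3 → (-13/3, 0)
  seg 2: down by d3 = 8 → (-13/3, -8)
  seg 3: right by d7 = 24 → (59/3, -8)
  seg 4: up by d4 = 2/3 → (59/3, -22/3)
  seg 5: right by d4 = 2/3 → (61/3, -22/3)
  seg 6: down by d1 = 1/4 → (61/3, -91/12)
  seg 7: right by d3 = 8 → (85/3, -91/12)
  seg 8: down by d1 = 1/4 → (85/3, -47/6)
  seg 9: left by d3 = 8 → (61/3, -47/6)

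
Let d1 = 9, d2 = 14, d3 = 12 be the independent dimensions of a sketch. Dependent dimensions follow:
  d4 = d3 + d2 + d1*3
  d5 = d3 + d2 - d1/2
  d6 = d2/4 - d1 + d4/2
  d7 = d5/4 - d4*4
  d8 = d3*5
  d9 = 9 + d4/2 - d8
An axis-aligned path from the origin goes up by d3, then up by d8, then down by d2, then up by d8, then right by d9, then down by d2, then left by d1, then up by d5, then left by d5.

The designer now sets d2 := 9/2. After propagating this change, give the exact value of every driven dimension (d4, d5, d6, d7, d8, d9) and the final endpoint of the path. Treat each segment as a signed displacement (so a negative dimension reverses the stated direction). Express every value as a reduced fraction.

d4 = 87/2
d5 = 12
d6 = 111/8
d7 = -171
d8 = 60
d9 = -117/4
endpoint = (-201/4, 135)

Apply edit: d2 := 9/2
  d4 = d3 + d2 + d1*3 = 87/2
  d5 = d3 + d2 - d1/2 = 12
  d6 = d2/4 - d1 + d4/2 = 111/8
  d7 = d5/4 - d4*4 = -171
  d8 = d3*5 = 60
  d9 = 9 + d4/2 - d8 = -117/4
Walk from origin (0, 0):
  seg 1: up by d3 = 12 → (0, 12)
  seg 2: up by d8 = 60 → (0, 72)
  seg 3: down by d2 = 9/2 → (0, 135/2)
  seg 4: up by d8 = 60 → (0, 255/2)
  seg 5: right by d9 = -117/4 → (-117/4, 255/2)
  seg 6: down by d2 = 9/2 → (-117/4, 123)
  seg 7: left by d1 = 9 → (-153/4, 123)
  seg 8: up by d5 = 12 → (-153/4, 135)
  seg 9: left by d5 = 12 → (-201/4, 135)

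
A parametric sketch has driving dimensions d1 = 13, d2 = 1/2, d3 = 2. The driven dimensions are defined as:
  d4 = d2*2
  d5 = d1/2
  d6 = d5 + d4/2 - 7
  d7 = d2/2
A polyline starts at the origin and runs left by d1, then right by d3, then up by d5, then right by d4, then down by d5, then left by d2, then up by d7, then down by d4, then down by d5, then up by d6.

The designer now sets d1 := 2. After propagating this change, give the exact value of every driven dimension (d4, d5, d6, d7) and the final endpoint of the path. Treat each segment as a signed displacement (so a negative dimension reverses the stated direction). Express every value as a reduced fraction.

d4 = 1
d5 = 1
d6 = -11/2
d7 = 1/4
endpoint = (1/2, -29/4)

Apply edit: d1 := 2
  d4 = d2*2 = 1
  d5 = d1/2 = 1
  d6 = d5 + d4/2 - 7 = -11/2
  d7 = d2/2 = 1/4
Walk from origin (0, 0):
  seg 1: left by d1 = 2 → (-2, 0)
  seg 2: right by d3 = 2 → (0, 0)
  seg 3: up by d5 = 1 → (0, 1)
  seg 4: right by d4 = 1 → (1, 1)
  seg 5: down by d5 = 1 → (1, 0)
  seg 6: left by d2 = 1/2 → (1/2, 0)
  seg 7: up by d7 = 1/4 → (1/2, 1/4)
  seg 8: down by d4 = 1 → (1/2, -3/4)
  seg 9: down by d5 = 1 → (1/2, -7/4)
  seg 10: up by d6 = -11/2 → (1/2, -29/4)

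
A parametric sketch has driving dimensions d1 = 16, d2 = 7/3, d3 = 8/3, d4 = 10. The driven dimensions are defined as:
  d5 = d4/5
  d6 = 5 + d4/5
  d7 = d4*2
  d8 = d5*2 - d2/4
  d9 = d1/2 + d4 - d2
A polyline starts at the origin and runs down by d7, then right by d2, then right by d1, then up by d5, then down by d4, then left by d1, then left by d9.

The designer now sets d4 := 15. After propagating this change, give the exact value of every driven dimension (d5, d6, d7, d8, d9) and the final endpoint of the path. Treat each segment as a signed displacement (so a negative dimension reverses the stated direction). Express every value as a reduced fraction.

d5 = 3
d6 = 8
d7 = 30
d8 = 65/12
d9 = 62/3
endpoint = (-55/3, -42)

Apply edit: d4 := 15
  d5 = d4/5 = 3
  d6 = 5 + d4/5 = 8
  d7 = d4*2 = 30
  d8 = d5*2 - d2/4 = 65/12
  d9 = d1/2 + d4 - d2 = 62/3
Walk from origin (0, 0):
  seg 1: down by d7 = 30 → (0, -30)
  seg 2: right by d2 = 7/3 → (7/3, -30)
  seg 3: right by d1 = 16 → (55/3, -30)
  seg 4: up by d5 = 3 → (55/3, -27)
  seg 5: down by d4 = 15 → (55/3, -42)
  seg 6: left by d1 = 16 → (7/3, -42)
  seg 7: left by d9 = 62/3 → (-55/3, -42)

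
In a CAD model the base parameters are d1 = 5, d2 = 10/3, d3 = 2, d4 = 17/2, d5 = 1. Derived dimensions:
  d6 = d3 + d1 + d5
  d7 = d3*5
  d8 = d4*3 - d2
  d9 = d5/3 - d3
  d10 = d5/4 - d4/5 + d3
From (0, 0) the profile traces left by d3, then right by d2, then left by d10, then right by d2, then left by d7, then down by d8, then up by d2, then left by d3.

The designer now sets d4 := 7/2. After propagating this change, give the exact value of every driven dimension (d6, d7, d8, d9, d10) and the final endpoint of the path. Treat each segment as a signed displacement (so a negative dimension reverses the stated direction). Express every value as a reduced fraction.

d6 = 8
d7 = 10
d8 = 43/6
d9 = -5/3
d10 = 31/20
endpoint = (-533/60, -23/6)

Apply edit: d4 := 7/2
  d6 = d3 + d1 + d5 = 8
  d7 = d3*5 = 10
  d8 = d4*3 - d2 = 43/6
  d9 = d5/3 - d3 = -5/3
  d10 = d5/4 - d4/5 + d3 = 31/20
Walk from origin (0, 0):
  seg 1: left by d3 = 2 → (-2, 0)
  seg 2: right by d2 = 10/3 → (4/3, 0)
  seg 3: left by d10 = 31/20 → (-13/60, 0)
  seg 4: right by d2 = 10/3 → (187/60, 0)
  seg 5: left by d7 = 10 → (-413/60, 0)
  seg 6: down by d8 = 43/6 → (-413/60, -43/6)
  seg 7: up by d2 = 10/3 → (-413/60, -23/6)
  seg 8: left by d3 = 2 → (-533/60, -23/6)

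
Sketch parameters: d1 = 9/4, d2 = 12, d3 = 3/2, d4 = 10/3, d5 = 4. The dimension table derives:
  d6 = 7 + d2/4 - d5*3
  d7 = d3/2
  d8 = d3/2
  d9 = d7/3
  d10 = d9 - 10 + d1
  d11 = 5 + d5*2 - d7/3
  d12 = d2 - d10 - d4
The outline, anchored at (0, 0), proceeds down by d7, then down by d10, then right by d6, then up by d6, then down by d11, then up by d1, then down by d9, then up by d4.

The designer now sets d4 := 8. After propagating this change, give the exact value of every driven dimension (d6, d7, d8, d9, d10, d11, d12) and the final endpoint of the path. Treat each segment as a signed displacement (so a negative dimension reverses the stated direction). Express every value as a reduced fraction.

Apply edit: d4 := 8
  d6 = 7 + d2/4 - d5*3 = -2
  d7 = d3/2 = 3/4
  d8 = d3/2 = 3/4
  d9 = d7/3 = 1/4
  d10 = d9 - 10 + d1 = -15/2
  d11 = 5 + d5*2 - d7/3 = 51/4
  d12 = d2 - d10 - d4 = 23/2
Walk from origin (0, 0):
  seg 1: down by d7 = 3/4 → (0, -3/4)
  seg 2: down by d10 = -15/2 → (0, 27/4)
  seg 3: right by d6 = -2 → (-2, 27/4)
  seg 4: up by d6 = -2 → (-2, 19/4)
  seg 5: down by d11 = 51/4 → (-2, -8)
  seg 6: up by d1 = 9/4 → (-2, -23/4)
  seg 7: down by d9 = 1/4 → (-2, -6)
  seg 8: up by d4 = 8 → (-2, 2)

d6 = -2
d7 = 3/4
d8 = 3/4
d9 = 1/4
d10 = -15/2
d11 = 51/4
d12 = 23/2
endpoint = (-2, 2)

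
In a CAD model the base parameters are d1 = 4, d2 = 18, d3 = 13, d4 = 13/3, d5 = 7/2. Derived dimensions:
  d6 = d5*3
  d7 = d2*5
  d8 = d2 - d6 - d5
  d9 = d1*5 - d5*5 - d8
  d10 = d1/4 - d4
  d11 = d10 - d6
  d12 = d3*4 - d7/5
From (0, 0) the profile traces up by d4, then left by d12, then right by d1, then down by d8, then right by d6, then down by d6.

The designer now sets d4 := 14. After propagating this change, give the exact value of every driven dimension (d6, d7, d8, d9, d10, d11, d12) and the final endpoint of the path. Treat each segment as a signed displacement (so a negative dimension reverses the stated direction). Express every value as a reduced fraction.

d6 = 21/2
d7 = 90
d8 = 4
d9 = -3/2
d10 = -13
d11 = -47/2
d12 = 34
endpoint = (-39/2, -1/2)

Apply edit: d4 := 14
  d6 = d5*3 = 21/2
  d7 = d2*5 = 90
  d8 = d2 - d6 - d5 = 4
  d9 = d1*5 - d5*5 - d8 = -3/2
  d10 = d1/4 - d4 = -13
  d11 = d10 - d6 = -47/2
  d12 = d3*4 - d7/5 = 34
Walk from origin (0, 0):
  seg 1: up by d4 = 14 → (0, 14)
  seg 2: left by d12 = 34 → (-34, 14)
  seg 3: right by d1 = 4 → (-30, 14)
  seg 4: down by d8 = 4 → (-30, 10)
  seg 5: right by d6 = 21/2 → (-39/2, 10)
  seg 6: down by d6 = 21/2 → (-39/2, -1/2)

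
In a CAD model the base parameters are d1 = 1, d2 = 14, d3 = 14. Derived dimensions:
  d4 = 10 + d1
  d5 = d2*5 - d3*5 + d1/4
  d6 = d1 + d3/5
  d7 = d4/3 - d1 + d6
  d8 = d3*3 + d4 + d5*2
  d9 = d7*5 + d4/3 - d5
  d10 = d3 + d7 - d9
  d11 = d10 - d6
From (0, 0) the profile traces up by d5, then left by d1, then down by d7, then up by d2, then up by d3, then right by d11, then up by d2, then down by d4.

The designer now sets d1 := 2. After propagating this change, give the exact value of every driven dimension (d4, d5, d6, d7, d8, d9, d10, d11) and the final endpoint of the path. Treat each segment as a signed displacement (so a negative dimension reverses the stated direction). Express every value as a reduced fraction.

d4 = 12
d5 = 1/2
d6 = 24/5
d7 = 34/5
d8 = 55
d9 = 75/2
d10 = -167/10
d11 = -43/2
endpoint = (-47/2, 237/10)

Apply edit: d1 := 2
  d4 = 10 + d1 = 12
  d5 = d2*5 - d3*5 + d1/4 = 1/2
  d6 = d1 + d3/5 = 24/5
  d7 = d4/3 - d1 + d6 = 34/5
  d8 = d3*3 + d4 + d5*2 = 55
  d9 = d7*5 + d4/3 - d5 = 75/2
  d10 = d3 + d7 - d9 = -167/10
  d11 = d10 - d6 = -43/2
Walk from origin (0, 0):
  seg 1: up by d5 = 1/2 → (0, 1/2)
  seg 2: left by d1 = 2 → (-2, 1/2)
  seg 3: down by d7 = 34/5 → (-2, -63/10)
  seg 4: up by d2 = 14 → (-2, 77/10)
  seg 5: up by d3 = 14 → (-2, 217/10)
  seg 6: right by d11 = -43/2 → (-47/2, 217/10)
  seg 7: up by d2 = 14 → (-47/2, 357/10)
  seg 8: down by d4 = 12 → (-47/2, 237/10)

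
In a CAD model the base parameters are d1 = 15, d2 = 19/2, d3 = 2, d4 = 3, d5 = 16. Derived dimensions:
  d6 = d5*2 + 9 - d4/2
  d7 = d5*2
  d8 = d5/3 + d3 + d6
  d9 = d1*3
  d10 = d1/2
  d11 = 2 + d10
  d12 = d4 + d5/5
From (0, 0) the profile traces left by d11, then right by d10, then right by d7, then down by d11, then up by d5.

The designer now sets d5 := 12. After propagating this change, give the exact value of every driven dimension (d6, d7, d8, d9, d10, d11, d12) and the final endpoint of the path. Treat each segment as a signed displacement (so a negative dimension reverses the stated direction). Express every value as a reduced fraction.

Apply edit: d5 := 12
  d6 = d5*2 + 9 - d4/2 = 63/2
  d7 = d5*2 = 24
  d8 = d5/3 + d3 + d6 = 75/2
  d9 = d1*3 = 45
  d10 = d1/2 = 15/2
  d11 = 2 + d10 = 19/2
  d12 = d4 + d5/5 = 27/5
Walk from origin (0, 0):
  seg 1: left by d11 = 19/2 → (-19/2, 0)
  seg 2: right by d10 = 15/2 → (-2, 0)
  seg 3: right by d7 = 24 → (22, 0)
  seg 4: down by d11 = 19/2 → (22, -19/2)
  seg 5: up by d5 = 12 → (22, 5/2)

d6 = 63/2
d7 = 24
d8 = 75/2
d9 = 45
d10 = 15/2
d11 = 19/2
d12 = 27/5
endpoint = (22, 5/2)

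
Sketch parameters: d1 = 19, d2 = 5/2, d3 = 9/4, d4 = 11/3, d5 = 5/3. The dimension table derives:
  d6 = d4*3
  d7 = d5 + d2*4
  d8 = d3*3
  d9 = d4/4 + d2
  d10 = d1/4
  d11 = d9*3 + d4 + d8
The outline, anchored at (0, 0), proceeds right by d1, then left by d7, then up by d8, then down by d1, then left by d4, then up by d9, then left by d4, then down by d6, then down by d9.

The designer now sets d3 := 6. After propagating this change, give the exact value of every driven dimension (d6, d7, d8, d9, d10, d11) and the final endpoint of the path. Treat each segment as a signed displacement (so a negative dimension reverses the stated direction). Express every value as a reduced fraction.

d6 = 11
d7 = 35/3
d8 = 18
d9 = 41/12
d10 = 19/4
d11 = 383/12
endpoint = (0, -12)

Apply edit: d3 := 6
  d6 = d4*3 = 11
  d7 = d5 + d2*4 = 35/3
  d8 = d3*3 = 18
  d9 = d4/4 + d2 = 41/12
  d10 = d1/4 = 19/4
  d11 = d9*3 + d4 + d8 = 383/12
Walk from origin (0, 0):
  seg 1: right by d1 = 19 → (19, 0)
  seg 2: left by d7 = 35/3 → (22/3, 0)
  seg 3: up by d8 = 18 → (22/3, 18)
  seg 4: down by d1 = 19 → (22/3, -1)
  seg 5: left by d4 = 11/3 → (11/3, -1)
  seg 6: up by d9 = 41/12 → (11/3, 29/12)
  seg 7: left by d4 = 11/3 → (0, 29/12)
  seg 8: down by d6 = 11 → (0, -103/12)
  seg 9: down by d9 = 41/12 → (0, -12)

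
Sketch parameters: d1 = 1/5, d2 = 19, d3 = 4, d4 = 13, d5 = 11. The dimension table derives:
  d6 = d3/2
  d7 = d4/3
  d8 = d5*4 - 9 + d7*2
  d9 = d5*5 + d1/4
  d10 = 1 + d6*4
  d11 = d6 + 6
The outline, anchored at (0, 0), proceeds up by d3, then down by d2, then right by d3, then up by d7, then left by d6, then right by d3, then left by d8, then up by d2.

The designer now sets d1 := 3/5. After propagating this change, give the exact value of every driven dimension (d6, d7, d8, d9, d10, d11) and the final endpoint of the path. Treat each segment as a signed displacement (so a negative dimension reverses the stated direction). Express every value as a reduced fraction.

d6 = 2
d7 = 13/3
d8 = 131/3
d9 = 1103/20
d10 = 9
d11 = 8
endpoint = (-113/3, 25/3)

Apply edit: d1 := 3/5
  d6 = d3/2 = 2
  d7 = d4/3 = 13/3
  d8 = d5*4 - 9 + d7*2 = 131/3
  d9 = d5*5 + d1/4 = 1103/20
  d10 = 1 + d6*4 = 9
  d11 = d6 + 6 = 8
Walk from origin (0, 0):
  seg 1: up by d3 = 4 → (0, 4)
  seg 2: down by d2 = 19 → (0, -15)
  seg 3: right by d3 = 4 → (4, -15)
  seg 4: up by d7 = 13/3 → (4, -32/3)
  seg 5: left by d6 = 2 → (2, -32/3)
  seg 6: right by d3 = 4 → (6, -32/3)
  seg 7: left by d8 = 131/3 → (-113/3, -32/3)
  seg 8: up by d2 = 19 → (-113/3, 25/3)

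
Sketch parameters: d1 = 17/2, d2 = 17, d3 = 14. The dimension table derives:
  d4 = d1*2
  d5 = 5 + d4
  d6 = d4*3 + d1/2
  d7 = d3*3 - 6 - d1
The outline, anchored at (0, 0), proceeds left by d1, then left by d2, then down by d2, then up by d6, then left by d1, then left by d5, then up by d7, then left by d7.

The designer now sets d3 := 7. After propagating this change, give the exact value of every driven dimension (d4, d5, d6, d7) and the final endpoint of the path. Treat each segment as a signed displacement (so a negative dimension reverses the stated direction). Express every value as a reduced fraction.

d4 = 17
d5 = 22
d6 = 221/4
d7 = 13/2
endpoint = (-125/2, 179/4)

Apply edit: d3 := 7
  d4 = d1*2 = 17
  d5 = 5 + d4 = 22
  d6 = d4*3 + d1/2 = 221/4
  d7 = d3*3 - 6 - d1 = 13/2
Walk from origin (0, 0):
  seg 1: left by d1 = 17/2 → (-17/2, 0)
  seg 2: left by d2 = 17 → (-51/2, 0)
  seg 3: down by d2 = 17 → (-51/2, -17)
  seg 4: up by d6 = 221/4 → (-51/2, 153/4)
  seg 5: left by d1 = 17/2 → (-34, 153/4)
  seg 6: left by d5 = 22 → (-56, 153/4)
  seg 7: up by d7 = 13/2 → (-56, 179/4)
  seg 8: left by d7 = 13/2 → (-125/2, 179/4)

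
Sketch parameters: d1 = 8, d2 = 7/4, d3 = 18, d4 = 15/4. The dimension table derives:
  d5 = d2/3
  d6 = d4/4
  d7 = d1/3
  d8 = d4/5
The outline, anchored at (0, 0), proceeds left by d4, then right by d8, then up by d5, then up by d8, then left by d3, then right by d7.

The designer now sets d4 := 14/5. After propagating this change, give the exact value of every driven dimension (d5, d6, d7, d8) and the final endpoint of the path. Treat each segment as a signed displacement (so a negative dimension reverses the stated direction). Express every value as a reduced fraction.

Apply edit: d4 := 14/5
  d5 = d2/3 = 7/12
  d6 = d4/4 = 7/10
  d7 = d1/3 = 8/3
  d8 = d4/5 = 14/25
Walk from origin (0, 0):
  seg 1: left by d4 = 14/5 → (-14/5, 0)
  seg 2: right by d8 = 14/25 → (-56/25, 0)
  seg 3: up by d5 = 7/12 → (-56/25, 7/12)
  seg 4: up by d8 = 14/25 → (-56/25, 343/300)
  seg 5: left by d3 = 18 → (-506/25, 343/300)
  seg 6: right by d7 = 8/3 → (-1318/75, 343/300)

d5 = 7/12
d6 = 7/10
d7 = 8/3
d8 = 14/25
endpoint = (-1318/75, 343/300)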